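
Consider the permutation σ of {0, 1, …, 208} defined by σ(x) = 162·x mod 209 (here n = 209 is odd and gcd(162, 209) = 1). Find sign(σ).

+1

Orbit of 205 under x↦162x: [205, 188, 151, 9, 204, 26, 32]… (length divides ord_209(162)).
Cycle lengths of π_162 on ℤ/209ℤ: [90, 90, 18, 10, 1]; 5 cycles in total.
n − c = 209 − 5 = 204; sign = (−1)^204 = +1.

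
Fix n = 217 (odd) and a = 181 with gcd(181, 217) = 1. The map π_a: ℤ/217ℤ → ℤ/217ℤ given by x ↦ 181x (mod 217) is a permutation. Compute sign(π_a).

Trace 181: π^k(181) = [181, 211, 216, 36, 6, 1] for k=0..5.
The orbit structure of x ↦ 181x mod 217: 39 orbits of sizes [6, 6, 6, 6, 6, 6, 6, 6, 6, 6, 6, 6, 6, 6, 6, 6, 6, 6, 6, 6, 6, 6, 6, 6, 6, 6, 6, 6, 6, 6, 6, 6, 6, 6, 6, 2, 2, 2, 1].
With 39 cycles on 217 points, sign = (−1)^{217−39} = +1.

+1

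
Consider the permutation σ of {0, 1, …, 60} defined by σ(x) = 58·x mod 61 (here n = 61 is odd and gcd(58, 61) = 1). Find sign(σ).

Trace 9: π^k(9) = [9, 34, 20, 1, 58] for k=0..4.
Decompose π into cycles: lengths [5, 5, 5, 5, 5, 5, 5, 5, 5, 5, 5, 5, 1] (13 cycles, including the fixed point 0).
Σ(ℓ_i−1) = 61−13 = 48; sign = (−1)^48 = +1.
The Jacobi symbol (58|61) = +1 (Zolotarev) agrees.

+1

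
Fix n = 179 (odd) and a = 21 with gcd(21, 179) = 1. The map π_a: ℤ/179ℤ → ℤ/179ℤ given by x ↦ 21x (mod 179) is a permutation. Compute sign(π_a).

Trace 113: π^k(113) = [113, 46, 71, 59, 165, 64, 91] for k=0..6.
Decompose π into cycles: lengths [178, 1] (2 cycles, including the fixed point 0).
Σ(ℓ_i−1) = 179−2 = 177; sign = (−1)^177 = -1.

-1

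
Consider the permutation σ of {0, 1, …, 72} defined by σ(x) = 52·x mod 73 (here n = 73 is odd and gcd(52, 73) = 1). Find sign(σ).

-1

Start at x=65: 65 → 22 → 49 → 66 → 1 → 52 → 3 → … (one orbit).
Cycle type of π: 24×3 + 1; total 4 cycles.
With 4 cycles on 73 points, sign = (−1)^{73−4} = -1.
Via Zolotarev, sign(π_{52}) = (52|73) = -1.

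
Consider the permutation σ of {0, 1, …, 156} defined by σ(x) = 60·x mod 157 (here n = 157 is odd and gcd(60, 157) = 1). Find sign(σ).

Trace 64: π^k(64) = [64, 72, 81, 150, 51, 77, 67] for k=0..6.
π_60 has 2 disjoint cycles with lengths [156, 1] on {0,…,156}.
157 − 2 = 155 transpositions; sign(π) = (−1)^155 = -1.

-1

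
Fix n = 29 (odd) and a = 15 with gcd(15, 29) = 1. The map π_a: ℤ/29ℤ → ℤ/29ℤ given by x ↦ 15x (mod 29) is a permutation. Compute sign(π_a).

Orbit of 16 under x↦15x: [16, 8, 4, 2, 1, 15, 22]… (length divides ord_29(15)).
Cycle lengths of π_15 on ℤ/29ℤ: [28, 1]; 2 cycles in total.
2 cycles on 29: each ℓ→(−1)^(ℓ−1), product (−1)^27 = -1.

-1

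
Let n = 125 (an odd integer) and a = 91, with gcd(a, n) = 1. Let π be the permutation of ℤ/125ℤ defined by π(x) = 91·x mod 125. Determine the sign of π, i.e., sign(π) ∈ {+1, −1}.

+1

Start at x=116: 116 → 56 → 96 → 111 → 101 → 66 → 6 → … (one orbit).
Cycle type of π: 25×4 + 5×4 + 1×5; total 13 cycles.
125 − 13 = 112 transpositions; sign(π) = (−1)^112 = +1.
(91|125)_J = +1 (Zolotarev's lemma cross-check).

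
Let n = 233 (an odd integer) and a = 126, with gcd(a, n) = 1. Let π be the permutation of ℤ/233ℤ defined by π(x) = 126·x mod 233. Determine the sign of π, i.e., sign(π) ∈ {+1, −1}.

+1

Trace 37: π^k(37) = [37, 2, 19, 64, 142, 184, 117] for k=0..6.
π_126 has 9 disjoint cycles with lengths [29, 29, 29, 29, 29, 29, 29, 29, 1] on {0,…,232}.
n − c = 233 − 9 = 224; sign = (−1)^224 = +1.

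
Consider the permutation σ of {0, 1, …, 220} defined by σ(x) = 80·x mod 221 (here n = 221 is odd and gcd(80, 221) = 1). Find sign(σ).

Trace 176: π^k(176) = [176, 157, 184, 134, 112, 120, 97] for k=0..6.
Decompose π into cycles: lengths [48, 48, 48, 48, 16, 12, 1] (7 cycles, including the fixed point 0).
Σ(ℓ_i−1) = 221−7 = 214; sign = (−1)^214 = +1.
Via Zolotarev, sign(π_{80}) = (80|221) = +1.

+1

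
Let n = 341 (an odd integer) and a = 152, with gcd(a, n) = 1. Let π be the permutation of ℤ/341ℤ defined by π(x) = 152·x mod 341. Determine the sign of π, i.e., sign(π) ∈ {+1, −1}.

+1

Start at x=257: 257 → 190 → 236 → 67 → 295 → 169 → 113 → … (one orbit).
π_152 has 25 disjoint cycles with lengths [15, 15, 15, 15, 15, 15, 15, 15, 15, 15, 15, 15, 15, 15, 15, 15, 15, 15, 15, 15, 15, 15, 5, 5, 1] on {0,…,340}.
sign(π) = (−1)^{n − #cycles} = (−1)^{341−25} = (−1)^316 = +1.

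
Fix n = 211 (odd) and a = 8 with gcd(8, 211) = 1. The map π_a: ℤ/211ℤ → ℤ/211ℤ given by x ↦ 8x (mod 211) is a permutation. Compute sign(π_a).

Trace 65: π^k(65) = [65, 98, 151, 153, 169, 86, 55] for k=0..6.
Cycle lengths of π_8 on ℤ/211ℤ: [70, 70, 70, 1]; 4 cycles in total.
With 4 cycles on 211 points, sign = (−1)^{211−4} = -1.

-1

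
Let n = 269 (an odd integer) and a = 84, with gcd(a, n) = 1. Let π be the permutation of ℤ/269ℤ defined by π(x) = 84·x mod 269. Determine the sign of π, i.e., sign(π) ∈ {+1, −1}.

+1

Trace 61: π^k(61) = [61, 13, 16, 268, 185, 207, 172] for k=0..6.
3 cycles of lengths [134, 134, 1].
With 3 cycles on 269 points, sign = (−1)^{269−3} = +1.
Via Zolotarev, sign(π_{84}) = (84|269) = +1.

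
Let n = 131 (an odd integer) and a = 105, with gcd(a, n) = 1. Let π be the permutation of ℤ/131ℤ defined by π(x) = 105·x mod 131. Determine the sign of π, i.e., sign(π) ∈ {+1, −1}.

Orbit of 25 under x↦105x: [25, 5, 1, 105, 21, 109, 48]… (length divides ord_131(105)).
Decompose π into cycles: lengths [65, 65, 1] (3 cycles, including the fixed point 0).
n − c = 131 − 3 = 128; sign = (−1)^128 = +1.
The Jacobi symbol (105|131) = +1 (Zolotarev) agrees.

+1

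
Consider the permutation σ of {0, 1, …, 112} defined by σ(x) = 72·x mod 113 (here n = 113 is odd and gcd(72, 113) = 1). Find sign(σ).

+1

Trace 11: π^k(11) = [11, 1, 72, 99, 9, 83, 100] for k=0..6.
Decompose π into cycles: lengths [56, 56, 1] (3 cycles, including the fixed point 0).
n − c = 113 − 3 = 110; sign = (−1)^110 = +1.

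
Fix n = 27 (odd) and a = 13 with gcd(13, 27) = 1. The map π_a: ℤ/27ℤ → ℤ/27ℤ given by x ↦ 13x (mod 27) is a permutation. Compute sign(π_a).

+1

Start at x=16: 16 → 19 → 4 → 25 → 1 → 13 → 7 → … (one orbit).
Decompose π into cycles: lengths [9, 9, 3, 3, 1, 1, 1] (7 cycles, including the fixed point 0).
Σ(ℓ_i−1) = 27−7 = 20; sign = (−1)^20 = +1.
The Jacobi symbol (13|27) = +1 (Zolotarev) agrees.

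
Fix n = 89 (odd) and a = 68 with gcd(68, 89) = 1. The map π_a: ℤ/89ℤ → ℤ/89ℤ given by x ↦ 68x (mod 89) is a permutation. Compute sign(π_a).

Trace 22: π^k(22) = [22, 72, 1, 68, 85, 84, 16] for k=0..6.
The orbit structure of x ↦ 68x mod 89: 3 orbits of sizes [44, 44, 1].
Σ(ℓ_i−1) = 89−3 = 86; sign = (−1)^86 = +1.
Check: (68/89) = +1 by Zolotarev.

+1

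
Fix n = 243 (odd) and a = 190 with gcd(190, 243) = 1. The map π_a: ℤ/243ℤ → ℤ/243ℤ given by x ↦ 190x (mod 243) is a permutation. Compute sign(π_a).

+1

Start at x=1: 1 → 190 → 136 → 82 → 28 → 217 → 163 → … (one orbit).
63 cycles of lengths [9, 9, 9, 9, 9, 9, 9, 9, 9, 9, 9, 9, 9, 9, 9, 9, 9, 9, 3, 3, 3, 3, 3, 3, 3, 3, 3, 3, 3, 3, 3, 3, 3, 3, 3, 3, 1, 1, 1, 1, 1, 1, 1, 1, 1, 1, 1, 1, 1, 1, 1, 1, 1, 1, 1, 1, 1, 1, 1, 1, 1, 1, 1].
n − c = 243 − 63 = 180; sign = (−1)^180 = +1.
Zolotarev: (190|243) = +1, matching the cycle-count sign.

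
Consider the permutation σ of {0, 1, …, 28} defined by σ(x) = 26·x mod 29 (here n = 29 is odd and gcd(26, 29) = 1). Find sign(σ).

Orbit of 16 under x↦26x: [16, 10, 28, 3, 20, 27, 6]… (length divides ord_29(26)).
Decompose π into cycles: lengths [28, 1] (2 cycles, including the fixed point 0).
With 2 cycles on 29 points, sign = (−1)^{29−2} = -1.
Via Zolotarev, sign(π_{26}) = (26|29) = -1.

-1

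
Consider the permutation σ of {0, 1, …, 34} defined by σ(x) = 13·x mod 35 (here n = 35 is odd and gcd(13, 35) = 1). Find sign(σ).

+1

Start at x=27: 27 → 1 → 13 → 29 → 27 (one orbit).
The orbit structure of x ↦ 13x mod 35: 11 orbits of sizes [4, 4, 4, 4, 4, 4, 4, 2, 2, 2, 1].
With 11 cycles on 35 points, sign = (−1)^{35−11} = +1.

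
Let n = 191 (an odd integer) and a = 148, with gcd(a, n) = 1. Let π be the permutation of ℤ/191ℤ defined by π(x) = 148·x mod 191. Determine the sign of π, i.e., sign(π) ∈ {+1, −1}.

Start at x=47: 47 → 80 → 189 → 86 → 122 → 102 → 7 → … (one orbit).
Cycle type of π: 190 + 1; total 2 cycles.
With 2 cycles on 191 points, sign = (−1)^{191−2} = -1.

-1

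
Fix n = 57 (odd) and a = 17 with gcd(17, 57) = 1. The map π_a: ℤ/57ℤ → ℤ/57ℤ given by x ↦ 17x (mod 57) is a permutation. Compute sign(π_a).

Trace 43: π^k(43) = [43, 47, 1, 17, 4, 11, 16] for k=0..6.
Cycle lengths of π_17 on ℤ/57ℤ: [18, 18, 9, 9, 2, 1]; 6 cycles in total.
sign(π) = (−1)^{n − #cycles} = (−1)^{57−6} = (−1)^51 = -1.

-1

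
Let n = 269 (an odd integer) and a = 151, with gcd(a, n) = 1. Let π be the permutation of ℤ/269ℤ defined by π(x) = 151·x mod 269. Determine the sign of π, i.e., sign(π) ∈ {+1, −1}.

Trace 93: π^k(93) = [93, 55, 235, 246, 24, 127, 78] for k=0..6.
3 cycles of lengths [134, 134, 1].
n − c = 269 − 3 = 266; sign = (−1)^266 = +1.

+1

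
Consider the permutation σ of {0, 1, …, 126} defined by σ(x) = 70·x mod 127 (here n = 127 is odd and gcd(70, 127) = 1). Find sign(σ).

+1

Orbit of 60 under x↦70x: [60, 9, 122, 31, 11, 8, 52]… (length divides ord_127(70)).
Decompose π into cycles: lengths [63, 63, 1] (3 cycles, including the fixed point 0).
sign(π) = (−1)^{n − #cycles} = (−1)^{127−3} = (−1)^124 = +1.
Via Zolotarev, sign(π_{70}) = (70|127) = +1.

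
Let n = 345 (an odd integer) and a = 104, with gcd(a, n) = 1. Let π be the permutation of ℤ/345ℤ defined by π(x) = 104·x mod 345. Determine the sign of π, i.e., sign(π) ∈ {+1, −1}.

Orbit of 151 under x↦104x: [151, 179, 331, 269, 31, 119, 301]… (length divides ord_345(104)).
Decompose π into cycles: lengths [22, 22, 22, 22, 22, 22, 22, 22, 22, 22, 22, 22, 22, 22, 11, 11, 2, 2, 2, 2, 2, 2, 2, 1] (24 cycles, including the fixed point 0).
345 − 24 = 321 transpositions; sign(π) = (−1)^321 = -1.
Via Zolotarev, sign(π_{104}) = (104|345) = -1.

-1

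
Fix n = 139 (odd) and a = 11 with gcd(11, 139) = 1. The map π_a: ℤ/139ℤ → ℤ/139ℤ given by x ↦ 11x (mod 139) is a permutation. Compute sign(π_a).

+1

Orbit of 96 under x↦11x: [96, 83, 79, 35, 107, 65, 20]… (length divides ord_139(11)).
The orbit structure of x ↦ 11x mod 139: 3 orbits of sizes [69, 69, 1].
n − c = 139 − 3 = 136; sign = (−1)^136 = +1.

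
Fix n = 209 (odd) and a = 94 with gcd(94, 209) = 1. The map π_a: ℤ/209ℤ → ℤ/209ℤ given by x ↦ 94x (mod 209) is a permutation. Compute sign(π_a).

+1

Orbit of 115 under x↦94x: [115, 151, 191, 189, 1, 94, 58]… (length divides ord_209(94)).
Cycle lengths of π_94 on ℤ/209ℤ: [10, 10, 10, 10, 10, 10, 10, 10, 10, 10, 10, 10, 10, 10, 10, 10, 10, 10, 10, 2, 2, 2, 2, 2, 2, 2, 2, 2, 1]; 29 cycles in total.
29 cycles on 209: each ℓ→(−1)^(ℓ−1), product (−1)^180 = +1.
Check: (94/209) = +1 by Zolotarev.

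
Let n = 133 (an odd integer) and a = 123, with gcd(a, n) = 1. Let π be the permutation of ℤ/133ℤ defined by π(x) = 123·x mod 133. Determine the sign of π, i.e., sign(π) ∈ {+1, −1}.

Start at x=4: 4 → 93 → 1 → 123 → 100 → 64 → 25 → … (one orbit).
Cycle lengths of π_123 on ℤ/133ℤ: [9, 9, 9, 9, 9, 9, 9, 9, 9, 9, 9, 9, 9, 9, 3, 3, 1]; 17 cycles in total.
n − c = 133 − 17 = 116; sign = (−1)^116 = +1.

+1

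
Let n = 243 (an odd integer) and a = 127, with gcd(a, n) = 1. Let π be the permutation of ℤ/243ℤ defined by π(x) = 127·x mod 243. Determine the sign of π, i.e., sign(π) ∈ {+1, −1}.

+1

Orbit of 235 under x↦127x: [235, 199, 1, 127, 91, 136, 19]… (length divides ord_243(127)).
The orbit structure of x ↦ 127x mod 243: 27 orbits of sizes [27, 27, 27, 27, 27, 27, 9, 9, 9, 9, 9, 9, 3, 3, 3, 3, 3, 3, 1, 1, 1, 1, 1, 1, 1, 1, 1].
27 cycles on 243: each ℓ→(−1)^(ℓ−1), product (−1)^216 = +1.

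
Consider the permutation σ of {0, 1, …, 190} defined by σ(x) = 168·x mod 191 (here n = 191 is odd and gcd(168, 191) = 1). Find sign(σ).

-1

Start at x=153: 153 → 110 → 144 → 126 → 158 → 186 → 115 → … (one orbit).
Cycle type of π: 190 + 1; total 2 cycles.
sign(π) = (−1)^{n − #cycles} = (−1)^{191−2} = (−1)^189 = -1.
Check: (168/191) = -1 by Zolotarev.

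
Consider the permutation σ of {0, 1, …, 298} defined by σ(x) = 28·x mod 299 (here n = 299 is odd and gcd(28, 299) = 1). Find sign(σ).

Orbit of 241 under x↦28x: [241, 170, 275, 225, 21, 289, 19]… (length divides ord_299(28)).
Cycle lengths of π_28 on ℤ/299ℤ: [132, 132, 22, 12, 1]; 5 cycles in total.
n − c = 299 − 5 = 294; sign = (−1)^294 = +1.
Via Zolotarev, sign(π_{28}) = (28|299) = +1.

+1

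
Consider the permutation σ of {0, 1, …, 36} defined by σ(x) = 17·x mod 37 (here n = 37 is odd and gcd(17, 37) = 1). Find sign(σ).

Start at x=36: 36 → 20 → 7 → 8 → 25 → 18 → 10 → … (one orbit).
The orbit structure of x ↦ 17x mod 37: 2 orbits of sizes [36, 1].
sign(π) = (−1)^{n − #cycles} = (−1)^{37−2} = (−1)^35 = -1.
(17|37)_J = -1 (Zolotarev's lemma cross-check).

-1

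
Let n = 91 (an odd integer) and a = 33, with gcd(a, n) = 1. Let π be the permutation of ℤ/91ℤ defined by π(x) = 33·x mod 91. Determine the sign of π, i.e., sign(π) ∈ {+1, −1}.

+1

Orbit of 64 under x↦33x: [64, 19, 81, 34, 30, 80, 1]… (length divides ord_91(33)).
The orbit structure of x ↦ 33x mod 91: 9 orbits of sizes [12, 12, 12, 12, 12, 12, 12, 6, 1].
sign(π) = (−1)^{n − #cycles} = (−1)^{91−9} = (−1)^82 = +1.
(33|91)_J = +1 (Zolotarev's lemma cross-check).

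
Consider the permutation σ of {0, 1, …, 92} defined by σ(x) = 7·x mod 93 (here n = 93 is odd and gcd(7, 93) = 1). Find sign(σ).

+1

Orbit of 19 under x↦7x: [19, 40, 1, 7, 49, 64, 76]… (length divides ord_93(7)).
The orbit structure of x ↦ 7x mod 93: 9 orbits of sizes [15, 15, 15, 15, 15, 15, 1, 1, 1].
93 − 9 = 84 transpositions; sign(π) = (−1)^84 = +1.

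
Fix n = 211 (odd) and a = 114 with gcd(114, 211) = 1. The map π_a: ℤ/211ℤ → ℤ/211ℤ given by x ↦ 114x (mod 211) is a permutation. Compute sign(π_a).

+1

Orbit of 11 under x↦114x: [11, 199, 109, 188, 121, 79, 144]… (length divides ord_211(114)).
7 cycles of lengths [35, 35, 35, 35, 35, 35, 1].
211 − 7 = 204 transpositions; sign(π) = (−1)^204 = +1.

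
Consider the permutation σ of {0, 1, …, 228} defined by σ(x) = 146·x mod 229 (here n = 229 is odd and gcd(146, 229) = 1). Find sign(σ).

+1

Orbit of 82 under x↦146x: [82, 64, 184, 71, 61, 204, 14]… (length divides ord_229(146)).
Decompose π into cycles: lengths [114, 114, 1] (3 cycles, including the fixed point 0).
sign(π) = (−1)^{n − #cycles} = (−1)^{229−3} = (−1)^226 = +1.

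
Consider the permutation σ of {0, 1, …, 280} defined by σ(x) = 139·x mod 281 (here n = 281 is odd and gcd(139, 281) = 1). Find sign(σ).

Orbit of 130 under x↦139x: [130, 86, 152, 53, 61, 49, 67]… (length divides ord_281(139)).
π_139 has 8 disjoint cycles with lengths [40, 40, 40, 40, 40, 40, 40, 1] on {0,…,280}.
With 8 cycles on 281 points, sign = (−1)^{281−8} = -1.

-1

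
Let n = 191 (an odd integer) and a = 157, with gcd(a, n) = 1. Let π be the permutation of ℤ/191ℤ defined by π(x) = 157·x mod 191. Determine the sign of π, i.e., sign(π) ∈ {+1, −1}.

Trace 78: π^k(78) = [78, 22, 16, 29, 160, 99, 72] for k=0..6.
2 cycles of lengths [190, 1].
With 2 cycles on 191 points, sign = (−1)^{191−2} = -1.
(157|191)_J = -1 (Zolotarev's lemma cross-check).

-1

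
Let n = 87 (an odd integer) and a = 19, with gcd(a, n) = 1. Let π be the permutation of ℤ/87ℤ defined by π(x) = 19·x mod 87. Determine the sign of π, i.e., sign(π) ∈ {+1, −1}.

Orbit of 10 under x↦19x: [10, 16, 43, 34, 37, 7, 46]… (length divides ord_87(19)).
Decompose π into cycles: lengths [28, 28, 28, 1, 1, 1] (6 cycles, including the fixed point 0).
n − c = 87 − 6 = 81; sign = (−1)^81 = -1.

-1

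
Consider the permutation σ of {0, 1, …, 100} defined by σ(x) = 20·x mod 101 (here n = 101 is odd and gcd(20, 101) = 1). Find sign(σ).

+1

Orbit of 71 under x↦20x: [71, 6, 19, 77, 25, 96, 1]… (length divides ord_101(20)).
Cycle lengths of π_20 on ℤ/101ℤ: [50, 50, 1]; 3 cycles in total.
3 cycles on 101: each ℓ→(−1)^(ℓ−1), product (−1)^98 = +1.
Zolotarev: (20|101) = +1, matching the cycle-count sign.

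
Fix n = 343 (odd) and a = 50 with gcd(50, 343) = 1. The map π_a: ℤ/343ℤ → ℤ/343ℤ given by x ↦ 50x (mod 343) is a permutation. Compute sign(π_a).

+1

Trace 246: π^k(246) = [246, 295, 1, 50, 99, 148, 197] for k=0..6.
91 cycles of lengths [7, 7, 7, 7, 7, 7, 7, 7, 7, 7, 7, 7, 7, 7, 7, 7, 7, 7, 7, 7, 7, 7, 7, 7, 7, 7, 7, 7, 7, 7, 7, 7, 7, 7, 7, 7, 7, 7, 7, 7, 7, 7, 1, 1, 1, 1, 1, 1, 1, 1, 1, 1, 1, 1, 1, 1, 1, 1, 1, 1, 1, 1, 1, 1, 1, 1, 1, 1, 1, 1, 1, 1, 1, 1, 1, 1, 1, 1, 1, 1, 1, 1, 1, 1, 1, 1, 1, 1, 1, 1, 1].
With 91 cycles on 343 points, sign = (−1)^{343−91} = +1.
Check: (50/343) = +1 by Zolotarev.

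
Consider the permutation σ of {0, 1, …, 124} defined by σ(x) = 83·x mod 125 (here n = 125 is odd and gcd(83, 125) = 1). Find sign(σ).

-1

Orbit of 38 under x↦83x: [38, 29, 32, 31, 73, 59, 22]… (length divides ord_125(83)).
The orbit structure of x ↦ 83x mod 125: 4 orbits of sizes [100, 20, 4, 1].
125 − 4 = 121 transpositions; sign(π) = (−1)^121 = -1.
Via Zolotarev, sign(π_{83}) = (83|125) = -1.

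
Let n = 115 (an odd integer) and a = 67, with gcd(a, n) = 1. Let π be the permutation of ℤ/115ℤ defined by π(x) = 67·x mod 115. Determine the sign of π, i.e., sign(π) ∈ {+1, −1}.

+1

Start at x=53: 53 → 101 → 97 → 59 → 43 → 6 → 57 → … (one orbit).
Cycle type of π: 44×2 + 22 + 4 + 1; total 5 cycles.
sign(π) = (−1)^{n − #cycles} = (−1)^{115−5} = (−1)^110 = +1.
Via Zolotarev, sign(π_{67}) = (67|115) = +1.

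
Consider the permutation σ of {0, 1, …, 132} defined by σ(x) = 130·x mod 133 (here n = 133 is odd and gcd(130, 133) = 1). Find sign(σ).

Orbit of 106 under x↦130x: [106, 81, 23, 64, 74, 44, 1]… (length divides ord_133(130)).
Decompose π into cycles: lengths [9, 9, 9, 9, 9, 9, 9, 9, 9, 9, 9, 9, 9, 9, 3, 3, 1] (17 cycles, including the fixed point 0).
sign(π) = (−1)^{n − #cycles} = (−1)^{133−17} = (−1)^116 = +1.
(130|133)_J = +1 (Zolotarev's lemma cross-check).

+1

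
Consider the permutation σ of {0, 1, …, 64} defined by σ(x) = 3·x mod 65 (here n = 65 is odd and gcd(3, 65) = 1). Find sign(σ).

-1

Start at x=3: 3 → 9 → 27 → 16 → 48 → 14 → 42 → … (one orbit).
The orbit structure of x ↦ 3x mod 65: 10 orbits of sizes [12, 12, 12, 12, 4, 3, 3, 3, 3, 1].
10 cycles on 65: each ℓ→(−1)^(ℓ−1), product (−1)^55 = -1.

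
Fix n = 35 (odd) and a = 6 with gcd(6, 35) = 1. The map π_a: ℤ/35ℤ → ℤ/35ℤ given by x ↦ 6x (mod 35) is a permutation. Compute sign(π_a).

-1

Trace 1: π^k(1) = [1, 6] for k=0..1.
π_6 has 20 disjoint cycles with lengths [2, 2, 2, 2, 2, 2, 2, 2, 2, 2, 2, 2, 2, 2, 2, 1, 1, 1, 1, 1] on {0,…,34}.
Σ(ℓ_i−1) = 35−20 = 15; sign = (−1)^15 = -1.
Check: (6/35) = -1 by Zolotarev.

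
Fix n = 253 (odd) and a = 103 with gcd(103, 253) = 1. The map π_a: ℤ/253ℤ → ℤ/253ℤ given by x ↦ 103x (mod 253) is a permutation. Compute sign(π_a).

-1

Trace 181: π^k(181) = [181, 174, 212, 78, 191, 192, 42] for k=0..6.
Cycle lengths of π_103 on ℤ/253ℤ: [110, 110, 22, 5, 5, 1]; 6 cycles in total.
6 cycles on 253: each ℓ→(−1)^(ℓ−1), product (−1)^247 = -1.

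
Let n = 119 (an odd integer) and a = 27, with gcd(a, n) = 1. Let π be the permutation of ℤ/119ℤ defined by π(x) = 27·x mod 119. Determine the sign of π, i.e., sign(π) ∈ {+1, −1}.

+1

Orbit of 8 under x↦27x: [8, 97, 1, 27, 15, 48, 106]… (length divides ord_119(27)).
Cycle lengths of π_27 on ℤ/119ℤ: [16, 16, 16, 16, 16, 16, 16, 2, 2, 2, 1]; 11 cycles in total.
n − c = 119 − 11 = 108; sign = (−1)^108 = +1.
The Jacobi symbol (27|119) = +1 (Zolotarev) agrees.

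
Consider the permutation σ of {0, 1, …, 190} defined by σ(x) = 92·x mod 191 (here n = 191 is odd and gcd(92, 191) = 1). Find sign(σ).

Start at x=36: 36 → 65 → 59 → 80 → 102 → 25 → 8 → … (one orbit).
Cycle lengths of π_92 on ℤ/191ℤ: [95, 95, 1]; 3 cycles in total.
With 3 cycles on 191 points, sign = (−1)^{191−3} = +1.
(92|191)_J = +1 (Zolotarev's lemma cross-check).

+1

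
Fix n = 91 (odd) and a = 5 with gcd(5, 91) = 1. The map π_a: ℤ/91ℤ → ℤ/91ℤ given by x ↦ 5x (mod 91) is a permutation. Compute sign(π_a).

+1

Orbit of 83 under x↦5x: [83, 51, 73, 1, 5, 25, 34]… (length divides ord_91(5)).
π_5 has 11 disjoint cycles with lengths [12, 12, 12, 12, 12, 12, 6, 4, 4, 4, 1] on {0,…,90}.
91 − 11 = 80 transpositions; sign(π) = (−1)^80 = +1.
Check: (5/91) = +1 by Zolotarev.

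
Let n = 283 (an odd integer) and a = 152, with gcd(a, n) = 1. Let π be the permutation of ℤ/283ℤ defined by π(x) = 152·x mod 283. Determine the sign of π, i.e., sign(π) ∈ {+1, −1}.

Trace 230: π^k(230) = [230, 151, 29, 163, 155, 71, 38] for k=0..6.
Cycle lengths of π_152 on ℤ/283ℤ: [47, 47, 47, 47, 47, 47, 1]; 7 cycles in total.
283 − 7 = 276 transpositions; sign(π) = (−1)^276 = +1.

+1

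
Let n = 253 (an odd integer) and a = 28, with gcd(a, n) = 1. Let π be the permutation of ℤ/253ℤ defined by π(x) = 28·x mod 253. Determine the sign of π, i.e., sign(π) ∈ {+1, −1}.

+1

Trace 68: π^k(68) = [68, 133, 182, 36, 249, 141, 153] for k=0..6.
Cycle type of π: 110×2 + 22 + 10 + 1; total 5 cycles.
5 cycles on 253: each ℓ→(−1)^(ℓ−1), product (−1)^248 = +1.
Zolotarev: (28|253) = +1, matching the cycle-count sign.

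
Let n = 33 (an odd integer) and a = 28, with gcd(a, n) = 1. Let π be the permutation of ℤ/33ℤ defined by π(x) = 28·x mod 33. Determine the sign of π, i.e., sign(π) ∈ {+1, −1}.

Trace 16: π^k(16) = [16, 19, 4, 13, 1, 28, 25] for k=0..6.
Cycle lengths of π_28 on ℤ/33ℤ: [10, 10, 10, 1, 1, 1]; 6 cycles in total.
With 6 cycles on 33 points, sign = (−1)^{33−6} = -1.

-1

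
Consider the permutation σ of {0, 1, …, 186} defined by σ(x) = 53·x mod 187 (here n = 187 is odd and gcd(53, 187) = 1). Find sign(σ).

Trace 157: π^k(157) = [157, 93, 67, 185, 81, 179, 137] for k=0..6.
9 cycles of lengths [40, 40, 40, 40, 8, 8, 5, 5, 1].
sign(π) = (−1)^{n − #cycles} = (−1)^{187−9} = (−1)^178 = +1.
Zolotarev: (53|187) = +1, matching the cycle-count sign.

+1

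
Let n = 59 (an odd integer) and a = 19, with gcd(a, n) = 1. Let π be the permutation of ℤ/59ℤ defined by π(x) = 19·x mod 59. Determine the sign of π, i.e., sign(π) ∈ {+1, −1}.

Trace 29: π^k(29) = [29, 20, 26, 22, 5, 36, 35] for k=0..6.
Cycle lengths of π_19 on ℤ/59ℤ: [29, 29, 1]; 3 cycles in total.
3 cycles on 59: each ℓ→(−1)^(ℓ−1), product (−1)^56 = +1.
Check: (19/59) = +1 by Zolotarev.

+1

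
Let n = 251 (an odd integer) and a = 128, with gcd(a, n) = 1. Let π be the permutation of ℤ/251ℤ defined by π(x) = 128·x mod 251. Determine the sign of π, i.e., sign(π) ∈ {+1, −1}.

Trace 63: π^k(63) = [63, 32, 80, 200, 249, 246, 113] for k=0..6.
The orbit structure of x ↦ 128x mod 251: 6 orbits of sizes [50, 50, 50, 50, 50, 1].
6 cycles on 251: each ℓ→(−1)^(ℓ−1), product (−1)^245 = -1.
Check: (128/251) = -1 by Zolotarev.

-1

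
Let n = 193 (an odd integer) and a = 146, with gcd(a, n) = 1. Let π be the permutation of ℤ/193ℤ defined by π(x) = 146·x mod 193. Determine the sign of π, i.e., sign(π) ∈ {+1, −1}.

-1

Start at x=74: 74 → 189 → 188 → 42 → 149 → 138 → 76 → … (one orbit).
π_146 has 2 disjoint cycles with lengths [192, 1] on {0,…,192}.
n − c = 193 − 2 = 191; sign = (−1)^191 = -1.
Check: (146/193) = -1 by Zolotarev.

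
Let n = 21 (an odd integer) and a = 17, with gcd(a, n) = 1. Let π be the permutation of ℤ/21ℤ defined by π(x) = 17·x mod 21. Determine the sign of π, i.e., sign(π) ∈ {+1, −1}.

Orbit of 20 under x↦17x: [20, 4, 5, 1, 17, 16]… (length divides ord_21(17)).
Cycle lengths of π_17 on ℤ/21ℤ: [6, 6, 6, 2, 1]; 5 cycles in total.
5 cycles on 21: each ℓ→(−1)^(ℓ−1), product (−1)^16 = +1.
Via Zolotarev, sign(π_{17}) = (17|21) = +1.

+1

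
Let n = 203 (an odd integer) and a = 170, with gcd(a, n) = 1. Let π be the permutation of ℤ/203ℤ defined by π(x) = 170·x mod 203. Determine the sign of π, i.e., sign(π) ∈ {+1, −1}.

Start at x=65: 65 → 88 → 141 → 16 → 81 → 169 → 107 → … (one orbit).
15 cycles of lengths [21, 21, 21, 21, 21, 21, 21, 21, 7, 7, 7, 7, 3, 3, 1].
15 cycles on 203: each ℓ→(−1)^(ℓ−1), product (−1)^188 = +1.
Check: (170/203) = +1 by Zolotarev.

+1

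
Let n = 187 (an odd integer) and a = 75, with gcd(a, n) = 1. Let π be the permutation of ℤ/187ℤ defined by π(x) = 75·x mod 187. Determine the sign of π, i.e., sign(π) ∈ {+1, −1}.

-1

Start at x=16: 16 → 78 → 53 → 48 → 47 → 159 → 144 → … (one orbit).
π_75 has 6 disjoint cycles with lengths [80, 80, 16, 5, 5, 1] on {0,…,186}.
6 cycles on 187: each ℓ→(−1)^(ℓ−1), product (−1)^181 = -1.
The Jacobi symbol (75|187) = -1 (Zolotarev) agrees.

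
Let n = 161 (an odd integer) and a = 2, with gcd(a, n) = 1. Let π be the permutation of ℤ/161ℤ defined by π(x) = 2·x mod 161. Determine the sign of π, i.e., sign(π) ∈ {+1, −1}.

+1

Orbit of 128 under x↦2x: [128, 95, 29, 58, 116, 71, 142]… (length divides ord_161(2)).
Decompose π into cycles: lengths [33, 33, 33, 33, 11, 11, 3, 3, 1] (9 cycles, including the fixed point 0).
n − c = 161 − 9 = 152; sign = (−1)^152 = +1.
(2|161)_J = +1 (Zolotarev's lemma cross-check).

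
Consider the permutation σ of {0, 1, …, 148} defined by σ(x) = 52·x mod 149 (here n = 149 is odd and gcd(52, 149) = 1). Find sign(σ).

-1

Orbit of 7 under x↦52x: [7, 66, 5, 111, 110, 58, 36]… (length divides ord_149(52)).
Decompose π into cycles: lengths [148, 1] (2 cycles, including the fixed point 0).
With 2 cycles on 149 points, sign = (−1)^{149−2} = -1.
(52|149)_J = -1 (Zolotarev's lemma cross-check).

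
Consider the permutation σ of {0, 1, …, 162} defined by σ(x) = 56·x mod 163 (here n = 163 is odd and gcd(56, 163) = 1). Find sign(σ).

Trace 161: π^k(161) = [161, 51, 85, 33, 55, 146, 26] for k=0..6.
Decompose π into cycles: lengths [81, 81, 1] (3 cycles, including the fixed point 0).
Σ(ℓ_i−1) = 163−3 = 160; sign = (−1)^160 = +1.
Via Zolotarev, sign(π_{56}) = (56|163) = +1.

+1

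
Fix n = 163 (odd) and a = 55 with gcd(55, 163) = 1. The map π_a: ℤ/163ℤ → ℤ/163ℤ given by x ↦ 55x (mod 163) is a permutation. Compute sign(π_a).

Orbit of 145 under x↦55x: [145, 151, 155, 49, 87, 58, 93]… (length divides ord_163(55)).
Cycle type of π: 81×2 + 1; total 3 cycles.
3 cycles on 163: each ℓ→(−1)^(ℓ−1), product (−1)^160 = +1.

+1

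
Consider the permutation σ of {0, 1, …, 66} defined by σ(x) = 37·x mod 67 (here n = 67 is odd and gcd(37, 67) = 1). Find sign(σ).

Orbit of 37 under x↦37x: [37, 29, 1]… (length divides ord_67(37)).
The orbit structure of x ↦ 37x mod 67: 23 orbits of sizes [3, 3, 3, 3, 3, 3, 3, 3, 3, 3, 3, 3, 3, 3, 3, 3, 3, 3, 3, 3, 3, 3, 1].
Σ(ℓ_i−1) = 67−23 = 44; sign = (−1)^44 = +1.

+1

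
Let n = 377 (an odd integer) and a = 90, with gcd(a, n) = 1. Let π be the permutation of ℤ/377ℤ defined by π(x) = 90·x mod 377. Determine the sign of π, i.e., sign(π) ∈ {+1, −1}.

-1

Start at x=196: 196 → 298 → 53 → 246 → 274 → 155 → 1 → … (one orbit).
Decompose π into cycles: lengths [28, 28, 28, 28, 28, 28, 28, 28, 28, 28, 28, 28, 28, 2, 2, 2, 2, 2, 2, 1] (20 cycles, including the fixed point 0).
n − c = 377 − 20 = 357; sign = (−1)^357 = -1.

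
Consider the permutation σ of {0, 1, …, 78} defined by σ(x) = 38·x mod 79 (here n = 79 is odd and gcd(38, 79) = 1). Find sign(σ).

+1

Orbit of 38 under x↦38x: [38, 22, 46, 10, 64, 62, 65]… (length divides ord_79(38)).
7 cycles of lengths [13, 13, 13, 13, 13, 13, 1].
With 7 cycles on 79 points, sign = (−1)^{79−7} = +1.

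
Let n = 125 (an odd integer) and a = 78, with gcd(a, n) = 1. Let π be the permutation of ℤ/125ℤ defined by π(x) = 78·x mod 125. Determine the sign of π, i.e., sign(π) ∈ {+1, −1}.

-1

Orbit of 34 under x↦78x: [34, 27, 106, 18, 29, 12, 61]… (length divides ord_125(78)).
Cycle type of π: 100 + 20 + 4 + 1; total 4 cycles.
Σ(ℓ_i−1) = 125−4 = 121; sign = (−1)^121 = -1.
Via Zolotarev, sign(π_{78}) = (78|125) = -1.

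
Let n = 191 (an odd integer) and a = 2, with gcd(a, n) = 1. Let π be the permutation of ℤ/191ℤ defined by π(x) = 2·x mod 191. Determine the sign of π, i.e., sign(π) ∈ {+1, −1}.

+1

Trace 108: π^k(108) = [108, 25, 50, 100, 9, 18, 36] for k=0..6.
π_2 has 3 disjoint cycles with lengths [95, 95, 1] on {0,…,190}.
sign(π) = (−1)^{n − #cycles} = (−1)^{191−3} = (−1)^188 = +1.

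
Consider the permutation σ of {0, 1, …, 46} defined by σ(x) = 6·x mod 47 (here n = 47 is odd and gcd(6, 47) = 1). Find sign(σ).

+1

Trace 12: π^k(12) = [12, 25, 9, 7, 42, 17, 8] for k=0..6.
Cycle type of π: 23×2 + 1; total 3 cycles.
47 − 3 = 44 transpositions; sign(π) = (−1)^44 = +1.
The Jacobi symbol (6|47) = +1 (Zolotarev) agrees.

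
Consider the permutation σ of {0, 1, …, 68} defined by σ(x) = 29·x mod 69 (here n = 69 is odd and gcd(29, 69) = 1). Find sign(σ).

-1

Start at x=25: 25 → 35 → 49 → 41 → 16 → 50 → 1 → … (one orbit).
Cycle type of π: 22×2 + 11×2 + 2 + 1; total 6 cycles.
sign(π) = (−1)^{n − #cycles} = (−1)^{69−6} = (−1)^63 = -1.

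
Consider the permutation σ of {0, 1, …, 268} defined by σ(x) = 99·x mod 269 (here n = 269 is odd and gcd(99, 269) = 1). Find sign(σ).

+1

Start at x=61: 61 → 121 → 143 → 169 → 53 → 136 → 14 → … (one orbit).
Cycle lengths of π_99 on ℤ/269ℤ: [67, 67, 67, 67, 1]; 5 cycles in total.
Σ(ℓ_i−1) = 269−5 = 264; sign = (−1)^264 = +1.
The Jacobi symbol (99|269) = +1 (Zolotarev) agrees.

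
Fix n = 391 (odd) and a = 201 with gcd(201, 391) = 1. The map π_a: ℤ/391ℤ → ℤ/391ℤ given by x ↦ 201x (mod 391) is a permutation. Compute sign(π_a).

Trace 258: π^k(258) = [258, 246, 180, 208, 362, 36, 198] for k=0..6.
5 cycles of lengths [176, 176, 22, 16, 1].
n − c = 391 − 5 = 386; sign = (−1)^386 = +1.

+1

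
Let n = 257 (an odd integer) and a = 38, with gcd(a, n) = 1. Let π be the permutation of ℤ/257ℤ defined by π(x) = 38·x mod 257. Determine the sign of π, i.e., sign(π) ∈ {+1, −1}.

-1

Trace 87: π^k(87) = [87, 222, 212, 89, 41, 16, 94] for k=0..6.
Cycle type of π: 256 + 1; total 2 cycles.
Σ(ℓ_i−1) = 257−2 = 255; sign = (−1)^255 = -1.
Zolotarev: (38|257) = -1, matching the cycle-count sign.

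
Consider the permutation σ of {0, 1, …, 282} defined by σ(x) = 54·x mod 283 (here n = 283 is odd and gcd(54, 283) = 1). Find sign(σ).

+1

Orbit of 16 under x↦54x: [16, 15, 244, 158, 42, 4, 216]… (length divides ord_283(54)).
The orbit structure of x ↦ 54x mod 283: 7 orbits of sizes [47, 47, 47, 47, 47, 47, 1].
sign(π) = (−1)^{n − #cycles} = (−1)^{283−7} = (−1)^276 = +1.
(54|283)_J = +1 (Zolotarev's lemma cross-check).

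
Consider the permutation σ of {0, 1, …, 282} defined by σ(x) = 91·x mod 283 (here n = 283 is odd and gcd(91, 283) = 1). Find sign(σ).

+1

Start at x=248: 248 → 211 → 240 → 49 → 214 → 230 → 271 → … (one orbit).
Cycle lengths of π_91 on ℤ/283ℤ: [141, 141, 1]; 3 cycles in total.
With 3 cycles on 283 points, sign = (−1)^{283−3} = +1.
Via Zolotarev, sign(π_{91}) = (91|283) = +1.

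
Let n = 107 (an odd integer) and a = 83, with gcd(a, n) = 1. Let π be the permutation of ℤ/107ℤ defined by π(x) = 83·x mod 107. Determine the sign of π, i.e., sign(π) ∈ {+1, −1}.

+1

Start at x=83: 83 → 41 → 86 → 76 → 102 → 13 → 9 → … (one orbit).
Cycle lengths of π_83 on ℤ/107ℤ: [53, 53, 1]; 3 cycles in total.
sign(π) = (−1)^{n − #cycles} = (−1)^{107−3} = (−1)^104 = +1.
Zolotarev: (83|107) = +1, matching the cycle-count sign.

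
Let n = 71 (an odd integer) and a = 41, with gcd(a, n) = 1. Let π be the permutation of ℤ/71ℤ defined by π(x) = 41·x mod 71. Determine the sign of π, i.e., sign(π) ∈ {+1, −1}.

-1

Orbit of 34 under x↦41x: [34, 45, 70, 30, 23, 20, 39]… (length divides ord_71(41)).
6 cycles of lengths [14, 14, 14, 14, 14, 1].
With 6 cycles on 71 points, sign = (−1)^{71−6} = -1.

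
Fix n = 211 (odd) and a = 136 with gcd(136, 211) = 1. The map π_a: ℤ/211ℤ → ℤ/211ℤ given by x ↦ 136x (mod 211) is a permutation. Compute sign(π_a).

Start at x=136: 136 → 139 → 125 → 120 → 73 → 11 → 19 → … (one orbit).
Decompose π into cycles: lengths [105, 105, 1] (3 cycles, including the fixed point 0).
n − c = 211 − 3 = 208; sign = (−1)^208 = +1.
Via Zolotarev, sign(π_{136}) = (136|211) = +1.

+1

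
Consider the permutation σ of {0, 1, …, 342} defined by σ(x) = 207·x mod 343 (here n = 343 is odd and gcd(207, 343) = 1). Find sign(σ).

Orbit of 240 under x↦207x: [240, 288, 277, 58, 1, 207, 317]… (length divides ord_343(207)).
Decompose π into cycles: lengths [147, 147, 21, 21, 3, 3, 1] (7 cycles, including the fixed point 0).
343 − 7 = 336 transpositions; sign(π) = (−1)^336 = +1.
Check: (207/343) = +1 by Zolotarev.

+1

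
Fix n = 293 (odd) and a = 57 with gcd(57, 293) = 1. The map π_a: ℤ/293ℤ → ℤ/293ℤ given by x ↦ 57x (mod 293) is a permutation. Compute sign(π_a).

+1

Orbit of 26 under x↦57x: [26, 17, 90, 149, 289, 65, 189]… (length divides ord_293(57)).
Cycle type of π: 73×4 + 1; total 5 cycles.
With 5 cycles on 293 points, sign = (−1)^{293−5} = +1.
Check: (57/293) = +1 by Zolotarev.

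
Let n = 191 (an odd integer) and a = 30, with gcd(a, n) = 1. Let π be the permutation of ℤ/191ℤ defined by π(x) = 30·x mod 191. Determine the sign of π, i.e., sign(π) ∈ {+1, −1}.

Trace 121: π^k(121) = [121, 1, 30, 136, 69, 160, 25] for k=0..6.
Cycle lengths of π_30 on ℤ/191ℤ: [19, 19, 19, 19, 19, 19, 19, 19, 19, 19, 1]; 11 cycles in total.
Σ(ℓ_i−1) = 191−11 = 180; sign = (−1)^180 = +1.

+1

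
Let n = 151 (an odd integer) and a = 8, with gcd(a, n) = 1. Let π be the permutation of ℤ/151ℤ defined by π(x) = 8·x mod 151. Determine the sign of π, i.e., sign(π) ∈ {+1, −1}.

+1

Orbit of 19 under x↦8x: [19, 1, 8, 64, 59]… (length divides ord_151(8)).
Decompose π into cycles: lengths [5, 5, 5, 5, 5, 5, 5, 5, 5, 5, 5, 5, 5, 5, 5, 5, 5, 5, 5, 5, 5, 5, 5, 5, 5, 5, 5, 5, 5, 5, 1] (31 cycles, including the fixed point 0).
151 − 31 = 120 transpositions; sign(π) = (−1)^120 = +1.
Zolotarev: (8|151) = +1, matching the cycle-count sign.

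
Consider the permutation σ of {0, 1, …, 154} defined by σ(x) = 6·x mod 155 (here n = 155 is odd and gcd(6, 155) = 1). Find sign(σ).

Trace 56: π^k(56) = [56, 26, 1, 6, 36, 61] for k=0..5.
Cycle type of π: 6×25 + 1×5; total 30 cycles.
With 30 cycles on 155 points, sign = (−1)^{155−30} = -1.
Check: (6/155) = -1 by Zolotarev.

-1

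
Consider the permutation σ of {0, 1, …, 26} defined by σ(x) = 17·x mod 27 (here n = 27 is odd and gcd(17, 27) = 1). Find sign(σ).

-1

Orbit of 17 under x↦17x: [17, 19, 26, 10, 8, 1]… (length divides ord_27(17)).
8 cycles of lengths [6, 6, 6, 2, 2, 2, 2, 1].
With 8 cycles on 27 points, sign = (−1)^{27−8} = -1.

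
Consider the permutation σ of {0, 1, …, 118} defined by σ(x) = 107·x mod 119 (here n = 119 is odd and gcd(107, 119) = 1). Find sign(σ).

Start at x=57: 57 → 30 → 116 → 36 → 44 → 67 → 29 → … (one orbit).
6 cycles of lengths [48, 48, 16, 3, 3, 1].
6 cycles on 119: each ℓ→(−1)^(ℓ−1), product (−1)^113 = -1.
Via Zolotarev, sign(π_{107}) = (107|119) = -1.

-1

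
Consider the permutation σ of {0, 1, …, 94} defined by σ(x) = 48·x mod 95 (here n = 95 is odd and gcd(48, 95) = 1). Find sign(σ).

+1

Trace 54: π^k(54) = [54, 27, 61, 78, 39, 67, 81] for k=0..6.
Cycle lengths of π_48 on ℤ/95ℤ: [36, 36, 18, 4, 1]; 5 cycles in total.
n − c = 95 − 5 = 90; sign = (−1)^90 = +1.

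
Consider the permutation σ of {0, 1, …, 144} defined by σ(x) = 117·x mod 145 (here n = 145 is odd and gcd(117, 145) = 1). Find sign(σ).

Start at x=88: 88 → 1 → 117 → 59 → 88 (one orbit).
Cycle lengths of π_117 on ℤ/145ℤ: [4, 4, 4, 4, 4, 4, 4, 4, 4, 4, 4, 4, 4, 4, 4, 4, 4, 4, 4, 4, 4, 4, 4, 4, 4, 4, 4, 4, 4, 1, 1, 1, 1, 1, 1, 1, 1, 1, 1, 1, 1, 1, 1, 1, 1, 1, 1, 1, 1, 1, 1, 1, 1, 1, 1, 1, 1, 1]; 58 cycles in total.
Σ(ℓ_i−1) = 145−58 = 87; sign = (−1)^87 = -1.

-1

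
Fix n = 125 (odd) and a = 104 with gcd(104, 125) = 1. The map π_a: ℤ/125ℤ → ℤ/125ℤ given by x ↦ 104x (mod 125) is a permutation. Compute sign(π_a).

+1

Start at x=101: 101 → 4 → 41 → 14 → 81 → 49 → 96 → … (one orbit).
Cycle type of π: 50×2 + 10×2 + 2×2 + 1; total 7 cycles.
sign(π) = (−1)^{n − #cycles} = (−1)^{125−7} = (−1)^118 = +1.
Check: (104/125) = +1 by Zolotarev.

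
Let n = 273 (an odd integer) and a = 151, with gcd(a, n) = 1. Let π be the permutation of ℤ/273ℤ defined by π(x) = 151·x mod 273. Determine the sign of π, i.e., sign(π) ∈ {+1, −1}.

-1

Orbit of 79 under x↦151x: [79, 190, 25, 226, 1, 151, 142]… (length divides ord_273(151)).
Decompose π into cycles: lengths [12, 12, 12, 12, 12, 12, 12, 12, 12, 12, 12, 12, 12, 12, 12, 12, 12, 12, 4, 4, 4, 4, 4, 4, 4, 4, 4, 3, 3, 3, 3, 3, 3, 1, 1, 1] (36 cycles, including the fixed point 0).
36 cycles on 273: each ℓ→(−1)^(ℓ−1), product (−1)^237 = -1.
Zolotarev: (151|273) = -1, matching the cycle-count sign.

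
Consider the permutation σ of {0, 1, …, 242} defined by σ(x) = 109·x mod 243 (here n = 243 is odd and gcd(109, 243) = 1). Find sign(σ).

+1

Orbit of 1 under x↦109x: [1, 109, 217, 82, 190, 55, 163]… (length divides ord_243(109)).
The orbit structure of x ↦ 109x mod 243: 63 orbits of sizes [9, 9, 9, 9, 9, 9, 9, 9, 9, 9, 9, 9, 9, 9, 9, 9, 9, 9, 3, 3, 3, 3, 3, 3, 3, 3, 3, 3, 3, 3, 3, 3, 3, 3, 3, 3, 1, 1, 1, 1, 1, 1, 1, 1, 1, 1, 1, 1, 1, 1, 1, 1, 1, 1, 1, 1, 1, 1, 1, 1, 1, 1, 1].
243 − 63 = 180 transpositions; sign(π) = (−1)^180 = +1.
Via Zolotarev, sign(π_{109}) = (109|243) = +1.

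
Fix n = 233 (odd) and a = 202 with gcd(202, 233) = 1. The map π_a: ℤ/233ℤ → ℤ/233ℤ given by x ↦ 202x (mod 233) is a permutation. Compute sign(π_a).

Start at x=232: 232 → 31 → 204 → 200 → 91 → 208 → 76 → … (one orbit).
3 cycles of lengths [116, 116, 1].
3 cycles on 233: each ℓ→(−1)^(ℓ−1), product (−1)^230 = +1.
The Jacobi symbol (202|233) = +1 (Zolotarev) agrees.

+1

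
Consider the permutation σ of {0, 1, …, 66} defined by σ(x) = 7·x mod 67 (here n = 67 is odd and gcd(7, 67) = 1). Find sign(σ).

Orbit of 1 under x↦7x: [1, 7, 49, 8, 56, 57, 64]… (length divides ord_67(7)).
π_7 has 2 disjoint cycles with lengths [66, 1] on {0,…,66}.
Σ(ℓ_i−1) = 67−2 = 65; sign = (−1)^65 = -1.
(7|67)_J = -1 (Zolotarev's lemma cross-check).

-1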